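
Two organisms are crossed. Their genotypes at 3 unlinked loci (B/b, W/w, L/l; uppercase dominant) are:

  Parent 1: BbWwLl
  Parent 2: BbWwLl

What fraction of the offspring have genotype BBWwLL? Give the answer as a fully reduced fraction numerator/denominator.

P(BBWwLL) = 1/32

BbWwLl gametes: BWL×1, BWl×1, BwL×1, Bwl×1, bWL×1, bWl×1, bwL×1, bwl×1
BbWwLl gametes: BWL×1, BWl×1, BwL×1, Bwl×1, bWL×1, bWl×1, bwL×1, bwl×1
BbWwLl×BbWwLl grid (8·8=64): BBWWLL=1 BBWWLl=2 BBWWll=1 BBWwLL=2 BBWwLl=4 BBWwll=2 BBwwLL=1 BBwwLl=2 BBwwll=1 BbWWLL=2 BbWWLl=4 BbWWll=2 BbWwLL=4 BbWwLl=8 BbWwll=4 BbwwLL=2 BbwwLl=4 Bbwwll=2 bbWWLL=1 bbWWLl=2 bbWWll=1 bbWwLL=2 bbWwLl=4 bbWwll=2 bbwwLL=1 bbwwLl=2 bbwwll=1
BBWwLL hits 2/64; gcd=2; 2÷2/64÷2 = 1/32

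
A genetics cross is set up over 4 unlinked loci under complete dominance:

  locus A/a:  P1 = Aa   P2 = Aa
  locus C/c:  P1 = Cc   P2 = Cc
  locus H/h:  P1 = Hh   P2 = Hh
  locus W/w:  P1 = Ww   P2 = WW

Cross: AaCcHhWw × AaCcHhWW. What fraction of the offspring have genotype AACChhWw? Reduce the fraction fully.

P(AACChhWw) = 1/128

AaCcHhWw gametes: ACHW×1, ACHw×1, AChW×1, AChw×1, AcHW×1, AcHw×1, AchW×1, Achw×1, aCHW×1, aCHw×1, aChW×1, aChw×1, acHW×1, acHw×1, achW×1, achw×1
AaCcHhWW gametes: ACHW×2, AChW×2, AcHW×2, AchW×2, aCHW×2, aChW×2, acHW×2, achW×2
AaCcHhWw×AaCcHhWW grid (16·16=256): AACCHHWW=2 AACCHHWw=2 AACCHhWW=4 AACCHhWw=4 AACChhWW=2 AACChhWw=2 AACcHHWW=4 AACcHHWw=4 AACcHhWW=8 AACcHhWw=8 AACchhWW=4 AACchhWw=4 AAccHHWW=2 AAccHHWw=2 AAccHhWW=4 AAccHhWw=4 AAcchhWW=2 AAcchhWw=2 AaCCHHWW=4 AaCCHHWw=4 AaCCHhWW=8 AaCCHhWw=8 AaCChhWW=4 AaCChhWw=4 AaCcHHWW=8 AaCcHHWw=8 AaCcHhWW=16 AaCcHhWw=16 AaCchhWW=8 AaCchhWw=8 AaccHHWW=4 AaccHHWw=4 AaccHhWW=8 AaccHhWw=8 AacchhWW=4 AacchhWw=4 aaCCHHWW=2 aaCCHHWw=2 aaCCHhWW=4 aaCCHhWw=4 aaCChhWW=2 aaCChhWw=2 aaCcHHWW=4 aaCcHHWw=4 aaCcHhWW=8 aaCcHhWw=8 aaCchhWW=4 aaCchhWw=4 aaccHHWW=2 aaccHHWw=2 aaccHhWW=4 aaccHhWw=4 aacchhWW=2 aacchhWw=2
AACChhWw hits 2/256; gcd=2; 2÷2/256÷2 = 1/128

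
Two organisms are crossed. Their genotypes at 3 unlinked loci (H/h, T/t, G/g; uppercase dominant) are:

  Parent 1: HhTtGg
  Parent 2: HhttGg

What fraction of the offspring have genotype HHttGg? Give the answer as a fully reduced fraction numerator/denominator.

HhTtGg gametes: HTG×1, HTg×1, HtG×1, Htg×1, hTG×1, hTg×1, htG×1, htg×1
HhttGg gametes: HtG×2, Htg×2, htG×2, htg×2
HhTtGg×HhttGg grid (8·8=64): HHTtGG=2 HHTtGg=4 HHTtgg=2 HHttGG=2 HHttGg=4 HHttgg=2 HhTtGG=4 HhTtGg=8 HhTtgg=4 HhttGG=4 HhttGg=8 Hhttgg=4 hhTtGG=2 hhTtGg=4 hhTtgg=2 hhttGG=2 hhttGg=4 hhttgg=2
HHttGg hits 4/64; gcd=4; 4÷4/64÷4 = 1/16

P(HHttGg) = 1/16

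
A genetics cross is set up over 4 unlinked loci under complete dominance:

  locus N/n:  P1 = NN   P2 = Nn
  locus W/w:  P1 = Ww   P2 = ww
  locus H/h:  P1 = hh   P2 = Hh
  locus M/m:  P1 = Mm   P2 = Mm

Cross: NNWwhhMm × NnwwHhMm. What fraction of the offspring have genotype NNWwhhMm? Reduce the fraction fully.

NNWwhhMm gametes: NWhM×4, NWhm×4, NwhM×4, Nwhm×4
NnwwHhMm gametes: NwHM×2, NwHm×2, NwhM×2, Nwhm×2, nwHM×2, nwHm×2, nwhM×2, nwhm×2
NNWwhhMm×NnwwHhMm grid (16·16=256): NNWwHhMM=8 NNWwHhMm=16 NNWwHhmm=8 NNWwhhMM=8 NNWwhhMm=16 NNWwhhmm=8 NNwwHhMM=8 NNwwHhMm=16 NNwwHhmm=8 NNwwhhMM=8 NNwwhhMm=16 NNwwhhmm=8 NnWwHhMM=8 NnWwHhMm=16 NnWwHhmm=8 NnWwhhMM=8 NnWwhhMm=16 NnWwhhmm=8 NnwwHhMM=8 NnwwHhMm=16 NnwwHhmm=8 NnwwhhMM=8 NnwwhhMm=16 Nnwwhhmm=8
NNWwhhMm hits 16/256; gcd=16; 16÷16/256÷16 = 1/16

P(NNWwhhMm) = 1/16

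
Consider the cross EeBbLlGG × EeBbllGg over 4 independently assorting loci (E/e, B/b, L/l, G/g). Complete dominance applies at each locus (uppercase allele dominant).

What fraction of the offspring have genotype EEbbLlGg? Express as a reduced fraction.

P(EEbbLlGg) = 1/64

EeBbLlGG gametes: EBLG×2, EBlG×2, EbLG×2, EblG×2, eBLG×2, eBlG×2, ebLG×2, eblG×2
EeBbllGg gametes: EBlG×2, EBlg×2, EblG×2, Eblg×2, eBlG×2, eBlg×2, eblG×2, eblg×2
EeBbLlGG×EeBbllGg grid (16·16=256): EEBBLlGG=4 EEBBLlGg=4 EEBBllGG=4 EEBBllGg=4 EEBbLlGG=8 EEBbLlGg=8 EEBbllGG=8 EEBbllGg=8 EEbbLlGG=4 EEbbLlGg=4 EEbbllGG=4 EEbbllGg=4 EeBBLlGG=8 EeBBLlGg=8 EeBBllGG=8 EeBBllGg=8 EeBbLlGG=16 EeBbLlGg=16 EeBbllGG=16 EeBbllGg=16 EebbLlGG=8 EebbLlGg=8 EebbllGG=8 EebbllGg=8 eeBBLlGG=4 eeBBLlGg=4 eeBBllGG=4 eeBBllGg=4 eeBbLlGG=8 eeBbLlGg=8 eeBbllGG=8 eeBbllGg=8 eebbLlGG=4 eebbLlGg=4 eebbllGG=4 eebbllGg=4
EEbbLlGg hits 4/256; gcd=4; 4÷4/256÷4 = 1/64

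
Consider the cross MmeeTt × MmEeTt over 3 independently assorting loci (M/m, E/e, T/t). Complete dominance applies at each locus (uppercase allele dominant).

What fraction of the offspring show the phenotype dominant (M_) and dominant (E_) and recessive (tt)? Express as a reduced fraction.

MmeeTt gametes: MeT×2, Met×2, meT×2, met×2
MmEeTt gametes: MET×1, MEt×1, MeT×1, Met×1, mET×1, mEt×1, meT×1, met×1
MmeeTt×MmEeTt grid (8·8=64): MMEeTT=2 MMEeTt=4 MMEett=2 MMeeTT=2 MMeeTt=4 MMeett=2 MmEeTT=4 MmEeTt=8 MmEett=4 MmeeTT=4 MmeeTt=8 Mmeett=4 mmEeTT=2 mmEeTt=4 mmEett=2 mmeeTT=2 mmeeTt=4 mmeett=2
M_ E_ tt hits 6/64; gcd=2; 6÷2/64÷2 = 3/32

P(M_ E_ tt) = 3/32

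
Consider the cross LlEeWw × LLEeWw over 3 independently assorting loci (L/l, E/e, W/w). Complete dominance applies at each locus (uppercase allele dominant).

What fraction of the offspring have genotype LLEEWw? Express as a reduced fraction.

P(LLEEWw) = 1/16

LlEeWw gametes: LEW×1, LEw×1, LeW×1, Lew×1, lEW×1, lEw×1, leW×1, lew×1
LLEeWw gametes: LEW×2, LEw×2, LeW×2, Lew×2
LlEeWw×LLEeWw grid (8·8=64): LLEEWW=2 LLEEWw=4 LLEEww=2 LLEeWW=4 LLEeWw=8 LLEeww=4 LLeeWW=2 LLeeWw=4 LLeeww=2 LlEEWW=2 LlEEWw=4 LlEEww=2 LlEeWW=4 LlEeWw=8 LlEeww=4 LleeWW=2 LleeWw=4 Lleeww=2
LLEEWw hits 4/64; gcd=4; 4÷4/64÷4 = 1/16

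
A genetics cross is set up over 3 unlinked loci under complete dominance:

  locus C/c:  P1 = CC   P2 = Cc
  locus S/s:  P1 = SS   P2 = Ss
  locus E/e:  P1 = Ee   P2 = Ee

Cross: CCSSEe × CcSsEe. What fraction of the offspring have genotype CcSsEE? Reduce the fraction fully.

P(CcSsEE) = 1/16

CCSSEe gametes: CSE×4, CSe×4
CcSsEe gametes: CSE×1, CSe×1, CsE×1, Cse×1, cSE×1, cSe×1, csE×1, cse×1
CCSSEe×CcSsEe grid (8·8=64): CCSSEE=4 CCSSEe=8 CCSSee=4 CCSsEE=4 CCSsEe=8 CCSsee=4 CcSSEE=4 CcSSEe=8 CcSSee=4 CcSsEE=4 CcSsEe=8 CcSsee=4
CcSsEE hits 4/64; gcd=4; 4÷4/64÷4 = 1/16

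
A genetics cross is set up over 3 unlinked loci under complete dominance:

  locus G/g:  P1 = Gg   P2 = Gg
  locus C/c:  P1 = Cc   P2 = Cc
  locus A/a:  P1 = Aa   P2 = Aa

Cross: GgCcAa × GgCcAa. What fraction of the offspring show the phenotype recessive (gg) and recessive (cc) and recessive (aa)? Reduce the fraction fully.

P(gg cc aa) = 1/64

GgCcAa gametes: GCA×1, GCa×1, GcA×1, Gca×1, gCA×1, gCa×1, gcA×1, gca×1
GgCcAa gametes: GCA×1, GCa×1, GcA×1, Gca×1, gCA×1, gCa×1, gcA×1, gca×1
GgCcAa×GgCcAa grid (8·8=64): GGCCAA=1 GGCCAa=2 GGCCaa=1 GGCcAA=2 GGCcAa=4 GGCcaa=2 GGccAA=1 GGccAa=2 GGccaa=1 GgCCAA=2 GgCCAa=4 GgCCaa=2 GgCcAA=4 GgCcAa=8 GgCcaa=4 GgccAA=2 GgccAa=4 Ggccaa=2 ggCCAA=1 ggCCAa=2 ggCCaa=1 ggCcAA=2 ggCcAa=4 ggCcaa=2 ggccAA=1 ggccAa=2 ggccaa=1
gg cc aa hits 1/64; gcd=1; 1÷1/64÷1 = 1/64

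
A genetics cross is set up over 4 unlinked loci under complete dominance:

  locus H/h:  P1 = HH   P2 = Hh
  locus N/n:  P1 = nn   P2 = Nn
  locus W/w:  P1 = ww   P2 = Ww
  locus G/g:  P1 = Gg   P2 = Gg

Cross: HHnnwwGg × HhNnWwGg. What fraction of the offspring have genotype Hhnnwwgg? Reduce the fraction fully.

P(Hhnnwwgg) = 1/32

HHnnwwGg gametes: HnwG×8, Hnwg×8
HhNnWwGg gametes: HNWG×1, HNWg×1, HNwG×1, HNwg×1, HnWG×1, HnWg×1, HnwG×1, Hnwg×1, hNWG×1, hNWg×1, hNwG×1, hNwg×1, hnWG×1, hnWg×1, hnwG×1, hnwg×1
HHnnwwGg×HhNnWwGg grid (16·16=256): HHNnWwGG=8 HHNnWwGg=16 HHNnWwgg=8 HHNnwwGG=8 HHNnwwGg=16 HHNnwwgg=8 HHnnWwGG=8 HHnnWwGg=16 HHnnWwgg=8 HHnnwwGG=8 HHnnwwGg=16 HHnnwwgg=8 HhNnWwGG=8 HhNnWwGg=16 HhNnWwgg=8 HhNnwwGG=8 HhNnwwGg=16 HhNnwwgg=8 HhnnWwGG=8 HhnnWwGg=16 HhnnWwgg=8 HhnnwwGG=8 HhnnwwGg=16 Hhnnwwgg=8
Hhnnwwgg hits 8/256; gcd=8; 8÷8/256÷8 = 1/32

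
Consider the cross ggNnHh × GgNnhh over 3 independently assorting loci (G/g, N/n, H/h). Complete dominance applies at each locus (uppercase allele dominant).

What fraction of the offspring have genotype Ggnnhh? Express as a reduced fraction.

ggNnHh gametes: gNH×2, gNh×2, gnH×2, gnh×2
GgNnhh gametes: GNh×2, Gnh×2, gNh×2, gnh×2
ggNnHh×GgNnhh grid (8·8=64): GgNNHh=4 GgNNhh=4 GgNnHh=8 GgNnhh=8 GgnnHh=4 Ggnnhh=4 ggNNHh=4 ggNNhh=4 ggNnHh=8 ggNnhh=8 ggnnHh=4 ggnnhh=4
Ggnnhh hits 4/64; gcd=4; 4÷4/64÷4 = 1/16

P(Ggnnhh) = 1/16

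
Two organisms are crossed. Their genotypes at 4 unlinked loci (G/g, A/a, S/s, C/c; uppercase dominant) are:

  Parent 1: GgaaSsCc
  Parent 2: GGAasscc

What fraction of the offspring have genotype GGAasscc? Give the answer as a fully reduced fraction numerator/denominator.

P(GGAasscc) = 1/16

GgaaSsCc gametes: GaSC×2, GaSc×2, GasC×2, Gasc×2, gaSC×2, gaSc×2, gasC×2, gasc×2
GGAasscc gametes: GAsc×8, Gasc×8
GgaaSsCc×GGAasscc grid (16·16=256): GGAaSsCc=16 GGAaSscc=16 GGAassCc=16 GGAasscc=16 GGaaSsCc=16 GGaaSscc=16 GGaassCc=16 GGaasscc=16 GgAaSsCc=16 GgAaSscc=16 GgAassCc=16 GgAasscc=16 GgaaSsCc=16 GgaaSscc=16 GgaassCc=16 Ggaasscc=16
GGAasscc hits 16/256; gcd=16; 16÷16/256÷16 = 1/16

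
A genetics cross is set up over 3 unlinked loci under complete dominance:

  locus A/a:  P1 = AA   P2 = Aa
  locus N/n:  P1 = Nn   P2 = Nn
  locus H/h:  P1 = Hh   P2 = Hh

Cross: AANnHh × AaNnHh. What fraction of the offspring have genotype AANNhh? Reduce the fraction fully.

AANnHh gametes: ANH×2, ANh×2, AnH×2, Anh×2
AaNnHh gametes: ANH×1, ANh×1, AnH×1, Anh×1, aNH×1, aNh×1, anH×1, anh×1
AANnHh×AaNnHh grid (8·8=64): AANNHH=2 AANNHh=4 AANNhh=2 AANnHH=4 AANnHh=8 AANnhh=4 AAnnHH=2 AAnnHh=4 AAnnhh=2 AaNNHH=2 AaNNHh=4 AaNNhh=2 AaNnHH=4 AaNnHh=8 AaNnhh=4 AannHH=2 AannHh=4 Aannhh=2
AANNhh hits 2/64; gcd=2; 2÷2/64÷2 = 1/32

P(AANNhh) = 1/32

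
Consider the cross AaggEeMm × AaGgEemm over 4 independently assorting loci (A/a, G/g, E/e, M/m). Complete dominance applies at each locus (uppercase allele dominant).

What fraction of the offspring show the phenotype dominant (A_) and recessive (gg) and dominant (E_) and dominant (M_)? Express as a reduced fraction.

P(A_ gg E_ M_) = 9/64

AaggEeMm gametes: AgEM×2, AgEm×2, AgeM×2, Agem×2, agEM×2, agEm×2, ageM×2, agem×2
AaGgEemm gametes: AGEm×2, AGem×2, AgEm×2, Agem×2, aGEm×2, aGem×2, agEm×2, agem×2
AaggEeMm×AaGgEemm grid (16·16=256): AAGgEEMm=4 AAGgEEmm=4 AAGgEeMm=8 AAGgEemm=8 AAGgeeMm=4 AAGgeemm=4 AAggEEMm=4 AAggEEmm=4 AAggEeMm=8 AAggEemm=8 AAggeeMm=4 AAggeemm=4 AaGgEEMm=8 AaGgEEmm=8 AaGgEeMm=16 AaGgEemm=16 AaGgeeMm=8 AaGgeemm=8 AaggEEMm=8 AaggEEmm=8 AaggEeMm=16 AaggEemm=16 AaggeeMm=8 Aaggeemm=8 aaGgEEMm=4 aaGgEEmm=4 aaGgEeMm=8 aaGgEemm=8 aaGgeeMm=4 aaGgeemm=4 aaggEEMm=4 aaggEEmm=4 aaggEeMm=8 aaggEemm=8 aaggeeMm=4 aaggeemm=4
A_ gg E_ M_ hits 36/256; gcd=4; 36÷4/256÷4 = 9/64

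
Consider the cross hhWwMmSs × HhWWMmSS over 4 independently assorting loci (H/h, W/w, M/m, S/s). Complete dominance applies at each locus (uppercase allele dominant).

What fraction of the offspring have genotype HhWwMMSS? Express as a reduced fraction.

P(HhWwMMSS) = 1/32

hhWwMmSs gametes: hWMS×2, hWMs×2, hWmS×2, hWms×2, hwMS×2, hwMs×2, hwmS×2, hwms×2
HhWWMmSS gametes: HWMS×4, HWmS×4, hWMS×4, hWmS×4
hhWwMmSs×HhWWMmSS grid (16·16=256): HhWWMMSS=8 HhWWMMSs=8 HhWWMmSS=16 HhWWMmSs=16 HhWWmmSS=8 HhWWmmSs=8 HhWwMMSS=8 HhWwMMSs=8 HhWwMmSS=16 HhWwMmSs=16 HhWwmmSS=8 HhWwmmSs=8 hhWWMMSS=8 hhWWMMSs=8 hhWWMmSS=16 hhWWMmSs=16 hhWWmmSS=8 hhWWmmSs=8 hhWwMMSS=8 hhWwMMSs=8 hhWwMmSS=16 hhWwMmSs=16 hhWwmmSS=8 hhWwmmSs=8
HhWwMMSS hits 8/256; gcd=8; 8÷8/256÷8 = 1/32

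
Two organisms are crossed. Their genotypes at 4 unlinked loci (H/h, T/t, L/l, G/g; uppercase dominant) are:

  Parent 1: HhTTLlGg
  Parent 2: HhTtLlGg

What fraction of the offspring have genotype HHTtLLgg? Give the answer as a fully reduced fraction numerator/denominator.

P(HHTtLLgg) = 1/128

HhTTLlGg gametes: HTLG×2, HTLg×2, HTlG×2, HTlg×2, hTLG×2, hTLg×2, hTlG×2, hTlg×2
HhTtLlGg gametes: HTLG×1, HTLg×1, HTlG×1, HTlg×1, HtLG×1, HtLg×1, HtlG×1, Htlg×1, hTLG×1, hTLg×1, hTlG×1, hTlg×1, htLG×1, htLg×1, htlG×1, htlg×1
HhTTLlGg×HhTtLlGg grid (16·16=256): HHTTLLGG=2 HHTTLLGg=4 HHTTLLgg=2 HHTTLlGG=4 HHTTLlGg=8 HHTTLlgg=4 HHTTllGG=2 HHTTllGg=4 HHTTllgg=2 HHTtLLGG=2 HHTtLLGg=4 HHTtLLgg=2 HHTtLlGG=4 HHTtLlGg=8 HHTtLlgg=4 HHTtllGG=2 HHTtllGg=4 HHTtllgg=2 HhTTLLGG=4 HhTTLLGg=8 HhTTLLgg=4 HhTTLlGG=8 HhTTLlGg=16 HhTTLlgg=8 HhTTllGG=4 HhTTllGg=8 HhTTllgg=4 HhTtLLGG=4 HhTtLLGg=8 HhTtLLgg=4 HhTtLlGG=8 HhTtLlGg=16 HhTtLlgg=8 HhTtllGG=4 HhTtllGg=8 HhTtllgg=4 hhTTLLGG=2 hhTTLLGg=4 hhTTLLgg=2 hhTTLlGG=4 hhTTLlGg=8 hhTTLlgg=4 hhTTllGG=2 hhTTllGg=4 hhTTllgg=2 hhTtLLGG=2 hhTtLLGg=4 hhTtLLgg=2 hhTtLlGG=4 hhTtLlGg=8 hhTtLlgg=4 hhTtllGG=2 hhTtllGg=4 hhTtllgg=2
HHTtLLgg hits 2/256; gcd=2; 2÷2/256÷2 = 1/128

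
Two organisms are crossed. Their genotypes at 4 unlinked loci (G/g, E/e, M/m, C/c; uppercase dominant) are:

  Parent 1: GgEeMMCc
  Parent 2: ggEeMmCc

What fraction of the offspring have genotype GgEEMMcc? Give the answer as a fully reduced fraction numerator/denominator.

P(GgEEMMcc) = 1/64

GgEeMMCc gametes: GEMC×2, GEMc×2, GeMC×2, GeMc×2, gEMC×2, gEMc×2, geMC×2, geMc×2
ggEeMmCc gametes: gEMC×2, gEMc×2, gEmC×2, gEmc×2, geMC×2, geMc×2, gemC×2, gemc×2
GgEeMMCc×ggEeMmCc grid (16·16=256): GgEEMMCC=4 GgEEMMCc=8 GgEEMMcc=4 GgEEMmCC=4 GgEEMmCc=8 GgEEMmcc=4 GgEeMMCC=8 GgEeMMCc=16 GgEeMMcc=8 GgEeMmCC=8 GgEeMmCc=16 GgEeMmcc=8 GgeeMMCC=4 GgeeMMCc=8 GgeeMMcc=4 GgeeMmCC=4 GgeeMmCc=8 GgeeMmcc=4 ggEEMMCC=4 ggEEMMCc=8 ggEEMMcc=4 ggEEMmCC=4 ggEEMmCc=8 ggEEMmcc=4 ggEeMMCC=8 ggEeMMCc=16 ggEeMMcc=8 ggEeMmCC=8 ggEeMmCc=16 ggEeMmcc=8 ggeeMMCC=4 ggeeMMCc=8 ggeeMMcc=4 ggeeMmCC=4 ggeeMmCc=8 ggeeMmcc=4
GgEEMMcc hits 4/256; gcd=4; 4÷4/256÷4 = 1/64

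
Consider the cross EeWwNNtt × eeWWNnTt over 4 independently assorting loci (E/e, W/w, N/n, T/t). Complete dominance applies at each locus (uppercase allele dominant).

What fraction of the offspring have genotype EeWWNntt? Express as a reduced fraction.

P(EeWWNntt) = 1/16

EeWwNNtt gametes: EWNt×4, EwNt×4, eWNt×4, ewNt×4
eeWWNnTt gametes: eWNT×4, eWNt×4, eWnT×4, eWnt×4
EeWwNNtt×eeWWNnTt grid (16·16=256): EeWWNNTt=16 EeWWNNtt=16 EeWWNnTt=16 EeWWNntt=16 EeWwNNTt=16 EeWwNNtt=16 EeWwNnTt=16 EeWwNntt=16 eeWWNNTt=16 eeWWNNtt=16 eeWWNnTt=16 eeWWNntt=16 eeWwNNTt=16 eeWwNNtt=16 eeWwNnTt=16 eeWwNntt=16
EeWWNntt hits 16/256; gcd=16; 16÷16/256÷16 = 1/16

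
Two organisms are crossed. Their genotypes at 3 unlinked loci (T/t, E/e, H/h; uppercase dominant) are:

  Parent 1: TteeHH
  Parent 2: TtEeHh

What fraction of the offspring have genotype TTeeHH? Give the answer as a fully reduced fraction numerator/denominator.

TteeHH gametes: TeH×4, teH×4
TtEeHh gametes: TEH×1, TEh×1, TeH×1, Teh×1, tEH×1, tEh×1, teH×1, teh×1
TteeHH×TtEeHh grid (8·8=64): TTEeHH=4 TTEeHh=4 TTeeHH=4 TTeeHh=4 TtEeHH=8 TtEeHh=8 TteeHH=8 TteeHh=8 ttEeHH=4 ttEeHh=4 tteeHH=4 tteeHh=4
TTeeHH hits 4/64; gcd=4; 4÷4/64÷4 = 1/16

P(TTeeHH) = 1/16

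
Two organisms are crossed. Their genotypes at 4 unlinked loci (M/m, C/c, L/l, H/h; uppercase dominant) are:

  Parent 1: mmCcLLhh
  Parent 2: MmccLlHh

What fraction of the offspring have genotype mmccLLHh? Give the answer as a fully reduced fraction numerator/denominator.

P(mmccLLHh) = 1/16

mmCcLLhh gametes: mCLh×8, mcLh×8
MmccLlHh gametes: McLH×2, McLh×2, MclH×2, Mclh×2, mcLH×2, mcLh×2, mclH×2, mclh×2
mmCcLLhh×MmccLlHh grid (16·16=256): MmCcLLHh=16 MmCcLLhh=16 MmCcLlHh=16 MmCcLlhh=16 MmccLLHh=16 MmccLLhh=16 MmccLlHh=16 MmccLlhh=16 mmCcLLHh=16 mmCcLLhh=16 mmCcLlHh=16 mmCcLlhh=16 mmccLLHh=16 mmccLLhh=16 mmccLlHh=16 mmccLlhh=16
mmccLLHh hits 16/256; gcd=16; 16÷16/256÷16 = 1/16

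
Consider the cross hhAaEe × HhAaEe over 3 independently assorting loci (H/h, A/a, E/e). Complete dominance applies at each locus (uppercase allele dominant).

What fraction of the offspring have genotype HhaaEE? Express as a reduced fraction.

P(HhaaEE) = 1/32

hhAaEe gametes: hAE×2, hAe×2, haE×2, hae×2
HhAaEe gametes: HAE×1, HAe×1, HaE×1, Hae×1, hAE×1, hAe×1, haE×1, hae×1
hhAaEe×HhAaEe grid (8·8=64): HhAAEE=2 HhAAEe=4 HhAAee=2 HhAaEE=4 HhAaEe=8 HhAaee=4 HhaaEE=2 HhaaEe=4 Hhaaee=2 hhAAEE=2 hhAAEe=4 hhAAee=2 hhAaEE=4 hhAaEe=8 hhAaee=4 hhaaEE=2 hhaaEe=4 hhaaee=2
HhaaEE hits 2/64; gcd=2; 2÷2/64÷2 = 1/32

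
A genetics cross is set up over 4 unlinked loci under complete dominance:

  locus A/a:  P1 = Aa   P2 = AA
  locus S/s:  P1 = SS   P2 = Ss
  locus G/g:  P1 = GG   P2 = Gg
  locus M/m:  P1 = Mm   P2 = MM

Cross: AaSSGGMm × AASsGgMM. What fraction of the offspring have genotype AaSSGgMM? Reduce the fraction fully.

P(AaSSGgMM) = 1/16

AaSSGGMm gametes: ASGM×4, ASGm×4, aSGM×4, aSGm×4
AASsGgMM gametes: ASGM×4, ASgM×4, AsGM×4, AsgM×4
AaSSGGMm×AASsGgMM grid (16·16=256): AASSGGMM=16 AASSGGMm=16 AASSGgMM=16 AASSGgMm=16 AASsGGMM=16 AASsGGMm=16 AASsGgMM=16 AASsGgMm=16 AaSSGGMM=16 AaSSGGMm=16 AaSSGgMM=16 AaSSGgMm=16 AaSsGGMM=16 AaSsGGMm=16 AaSsGgMM=16 AaSsGgMm=16
AaSSGgMM hits 16/256; gcd=16; 16÷16/256÷16 = 1/16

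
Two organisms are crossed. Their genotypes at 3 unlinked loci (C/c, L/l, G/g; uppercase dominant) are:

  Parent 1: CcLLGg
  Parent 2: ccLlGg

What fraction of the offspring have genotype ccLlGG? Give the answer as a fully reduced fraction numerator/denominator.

P(ccLlGG) = 1/16

CcLLGg gametes: CLG×2, CLg×2, cLG×2, cLg×2
ccLlGg gametes: cLG×2, cLg×2, clG×2, clg×2
CcLLGg×ccLlGg grid (8·8=64): CcLLGG=4 CcLLGg=8 CcLLgg=4 CcLlGG=4 CcLlGg=8 CcLlgg=4 ccLLGG=4 ccLLGg=8 ccLLgg=4 ccLlGG=4 ccLlGg=8 ccLlgg=4
ccLlGG hits 4/64; gcd=4; 4÷4/64÷4 = 1/16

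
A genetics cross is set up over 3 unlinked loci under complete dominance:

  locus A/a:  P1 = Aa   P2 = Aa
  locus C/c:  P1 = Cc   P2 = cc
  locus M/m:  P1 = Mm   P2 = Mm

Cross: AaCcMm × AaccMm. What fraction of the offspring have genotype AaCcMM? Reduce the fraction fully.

AaCcMm gametes: ACM×1, ACm×1, AcM×1, Acm×1, aCM×1, aCm×1, acM×1, acm×1
AaccMm gametes: AcM×2, Acm×2, acM×2, acm×2
AaCcMm×AaccMm grid (8·8=64): AACcMM=2 AACcMm=4 AACcmm=2 AAccMM=2 AAccMm=4 AAccmm=2 AaCcMM=4 AaCcMm=8 AaCcmm=4 AaccMM=4 AaccMm=8 Aaccmm=4 aaCcMM=2 aaCcMm=4 aaCcmm=2 aaccMM=2 aaccMm=4 aaccmm=2
AaCcMM hits 4/64; gcd=4; 4÷4/64÷4 = 1/16

P(AaCcMM) = 1/16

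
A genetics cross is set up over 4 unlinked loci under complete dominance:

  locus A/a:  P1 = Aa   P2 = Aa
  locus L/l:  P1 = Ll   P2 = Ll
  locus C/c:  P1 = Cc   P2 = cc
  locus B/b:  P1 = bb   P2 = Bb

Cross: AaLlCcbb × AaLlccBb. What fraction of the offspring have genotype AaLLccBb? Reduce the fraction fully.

P(AaLLccBb) = 1/32

AaLlCcbb gametes: ALCb×2, ALcb×2, AlCb×2, Alcb×2, aLCb×2, aLcb×2, alCb×2, alcb×2
AaLlccBb gametes: ALcB×2, ALcb×2, AlcB×2, Alcb×2, aLcB×2, aLcb×2, alcB×2, alcb×2
AaLlCcbb×AaLlccBb grid (16·16=256): AALLCcBb=4 AALLCcbb=4 AALLccBb=4 AALLccbb=4 AALlCcBb=8 AALlCcbb=8 AALlccBb=8 AALlccbb=8 AAllCcBb=4 AAllCcbb=4 AAllccBb=4 AAllccbb=4 AaLLCcBb=8 AaLLCcbb=8 AaLLccBb=8 AaLLccbb=8 AaLlCcBb=16 AaLlCcbb=16 AaLlccBb=16 AaLlccbb=16 AallCcBb=8 AallCcbb=8 AallccBb=8 Aallccbb=8 aaLLCcBb=4 aaLLCcbb=4 aaLLccBb=4 aaLLccbb=4 aaLlCcBb=8 aaLlCcbb=8 aaLlccBb=8 aaLlccbb=8 aallCcBb=4 aallCcbb=4 aallccBb=4 aallccbb=4
AaLLccBb hits 8/256; gcd=8; 8÷8/256÷8 = 1/32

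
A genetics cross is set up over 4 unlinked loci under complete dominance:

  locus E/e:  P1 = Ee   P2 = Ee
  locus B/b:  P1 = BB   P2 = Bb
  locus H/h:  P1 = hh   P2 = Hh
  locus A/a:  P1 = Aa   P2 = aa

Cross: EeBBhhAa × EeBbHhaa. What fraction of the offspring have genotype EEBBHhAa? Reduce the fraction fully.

P(EEBBHhAa) = 1/32

EeBBhhAa gametes: EBhA×4, EBha×4, eBhA×4, eBha×4
EeBbHhaa gametes: EBHa×2, EBha×2, EbHa×2, Ebha×2, eBHa×2, eBha×2, ebHa×2, ebha×2
EeBBhhAa×EeBbHhaa grid (16·16=256): EEBBHhAa=8 EEBBHhaa=8 EEBBhhAa=8 EEBBhhaa=8 EEBbHhAa=8 EEBbHhaa=8 EEBbhhAa=8 EEBbhhaa=8 EeBBHhAa=16 EeBBHhaa=16 EeBBhhAa=16 EeBBhhaa=16 EeBbHhAa=16 EeBbHhaa=16 EeBbhhAa=16 EeBbhhaa=16 eeBBHhAa=8 eeBBHhaa=8 eeBBhhAa=8 eeBBhhaa=8 eeBbHhAa=8 eeBbHhaa=8 eeBbhhAa=8 eeBbhhaa=8
EEBBHhAa hits 8/256; gcd=8; 8÷8/256÷8 = 1/32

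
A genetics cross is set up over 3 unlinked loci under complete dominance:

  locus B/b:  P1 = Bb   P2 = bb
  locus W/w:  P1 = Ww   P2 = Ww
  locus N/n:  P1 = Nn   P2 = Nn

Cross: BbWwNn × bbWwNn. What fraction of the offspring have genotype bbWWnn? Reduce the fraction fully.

P(bbWWnn) = 1/32

BbWwNn gametes: BWN×1, BWn×1, BwN×1, Bwn×1, bWN×1, bWn×1, bwN×1, bwn×1
bbWwNn gametes: bWN×2, bWn×2, bwN×2, bwn×2
BbWwNn×bbWwNn grid (8·8=64): BbWWNN=2 BbWWNn=4 BbWWnn=2 BbWwNN=4 BbWwNn=8 BbWwnn=4 BbwwNN=2 BbwwNn=4 Bbwwnn=2 bbWWNN=2 bbWWNn=4 bbWWnn=2 bbWwNN=4 bbWwNn=8 bbWwnn=4 bbwwNN=2 bbwwNn=4 bbwwnn=2
bbWWnn hits 2/64; gcd=2; 2÷2/64÷2 = 1/32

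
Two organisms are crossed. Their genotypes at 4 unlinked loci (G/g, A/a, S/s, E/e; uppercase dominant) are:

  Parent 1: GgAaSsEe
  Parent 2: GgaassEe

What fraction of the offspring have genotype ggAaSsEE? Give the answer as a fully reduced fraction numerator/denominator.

GgAaSsEe gametes: GASE×1, GASe×1, GAsE×1, GAse×1, GaSE×1, GaSe×1, GasE×1, Gase×1, gASE×1, gASe×1, gAsE×1, gAse×1, gaSE×1, gaSe×1, gasE×1, gase×1
GgaassEe gametes: GasE×4, Gase×4, gasE×4, gase×4
GgAaSsEe×GgaassEe grid (16·16=256): GGAaSsEE=4 GGAaSsEe=8 GGAaSsee=4 GGAassEE=4 GGAassEe=8 GGAassee=4 GGaaSsEE=4 GGaaSsEe=8 GGaaSsee=4 GGaassEE=4 GGaassEe=8 GGaassee=4 GgAaSsEE=8 GgAaSsEe=16 GgAaSsee=8 GgAassEE=8 GgAassEe=16 GgAassee=8 GgaaSsEE=8 GgaaSsEe=16 GgaaSsee=8 GgaassEE=8 GgaassEe=16 Ggaassee=8 ggAaSsEE=4 ggAaSsEe=8 ggAaSsee=4 ggAassEE=4 ggAassEe=8 ggAassee=4 ggaaSsEE=4 ggaaSsEe=8 ggaaSsee=4 ggaassEE=4 ggaassEe=8 ggaassee=4
ggAaSsEE hits 4/256; gcd=4; 4÷4/256÷4 = 1/64

P(ggAaSsEE) = 1/64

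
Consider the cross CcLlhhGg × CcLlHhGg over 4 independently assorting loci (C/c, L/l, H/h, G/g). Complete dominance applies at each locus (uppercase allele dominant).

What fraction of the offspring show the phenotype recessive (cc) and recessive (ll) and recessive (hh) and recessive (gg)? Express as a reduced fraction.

CcLlhhGg gametes: CLhG×2, CLhg×2, ClhG×2, Clhg×2, cLhG×2, cLhg×2, clhG×2, clhg×2
CcLlHhGg gametes: CLHG×1, CLHg×1, CLhG×1, CLhg×1, ClHG×1, ClHg×1, ClhG×1, Clhg×1, cLHG×1, cLHg×1, cLhG×1, cLhg×1, clHG×1, clHg×1, clhG×1, clhg×1
CcLlhhGg×CcLlHhGg grid (16·16=256): CCLLHhGG=2 CCLLHhGg=4 CCLLHhgg=2 CCLLhhGG=2 CCLLhhGg=4 CCLLhhgg=2 CCLlHhGG=4 CCLlHhGg=8 CCLlHhgg=4 CCLlhhGG=4 CCLlhhGg=8 CCLlhhgg=4 CCllHhGG=2 CCllHhGg=4 CCllHhgg=2 CCllhhGG=2 CCllhhGg=4 CCllhhgg=2 CcLLHhGG=4 CcLLHhGg=8 CcLLHhgg=4 CcLLhhGG=4 CcLLhhGg=8 CcLLhhgg=4 CcLlHhGG=8 CcLlHhGg=16 CcLlHhgg=8 CcLlhhGG=8 CcLlhhGg=16 CcLlhhgg=8 CcllHhGG=4 CcllHhGg=8 CcllHhgg=4 CcllhhGG=4 CcllhhGg=8 Ccllhhgg=4 ccLLHhGG=2 ccLLHhGg=4 ccLLHhgg=2 ccLLhhGG=2 ccLLhhGg=4 ccLLhhgg=2 ccLlHhGG=4 ccLlHhGg=8 ccLlHhgg=4 ccLlhhGG=4 ccLlhhGg=8 ccLlhhgg=4 ccllHhGG=2 ccllHhGg=4 ccllHhgg=2 ccllhhGG=2 ccllhhGg=4 ccllhhgg=2
cc ll hh gg hits 2/256; gcd=2; 2÷2/256÷2 = 1/128

P(cc ll hh gg) = 1/128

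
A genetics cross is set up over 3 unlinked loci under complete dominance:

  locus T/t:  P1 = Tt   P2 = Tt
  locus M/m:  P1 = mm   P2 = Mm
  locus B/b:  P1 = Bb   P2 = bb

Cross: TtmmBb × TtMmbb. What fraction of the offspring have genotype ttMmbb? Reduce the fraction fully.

TtmmBb gametes: TmB×2, Tmb×2, tmB×2, tmb×2
TtMmbb gametes: TMb×2, Tmb×2, tMb×2, tmb×2
TtmmBb×TtMmbb grid (8·8=64): TTMmBb=4 TTMmbb=4 TTmmBb=4 TTmmbb=4 TtMmBb=8 TtMmbb=8 TtmmBb=8 Ttmmbb=8 ttMmBb=4 ttMmbb=4 ttmmBb=4 ttmmbb=4
ttMmbb hits 4/64; gcd=4; 4÷4/64÷4 = 1/16

P(ttMmbb) = 1/16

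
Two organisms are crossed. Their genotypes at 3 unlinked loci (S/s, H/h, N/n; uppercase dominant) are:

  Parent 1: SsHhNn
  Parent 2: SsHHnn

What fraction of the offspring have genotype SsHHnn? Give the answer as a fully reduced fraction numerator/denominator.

SsHhNn gametes: SHN×1, SHn×1, ShN×1, Shn×1, sHN×1, sHn×1, shN×1, shn×1
SsHHnn gametes: SHn×4, sHn×4
SsHhNn×SsHHnn grid (8·8=64): SSHHNn=4 SSHHnn=4 SSHhNn=4 SSHhnn=4 SsHHNn=8 SsHHnn=8 SsHhNn=8 SsHhnn=8 ssHHNn=4 ssHHnn=4 ssHhNn=4 ssHhnn=4
SsHHnn hits 8/64; gcd=8; 8÷8/64÷8 = 1/8

P(SsHHnn) = 1/8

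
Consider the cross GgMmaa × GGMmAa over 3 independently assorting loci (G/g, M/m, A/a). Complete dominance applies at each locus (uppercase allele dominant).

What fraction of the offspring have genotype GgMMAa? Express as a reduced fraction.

GgMmaa gametes: GMa×2, Gma×2, gMa×2, gma×2
GGMmAa gametes: GMA×2, GMa×2, GmA×2, Gma×2
GgMmaa×GGMmAa grid (8·8=64): GGMMAa=4 GGMMaa=4 GGMmAa=8 GGMmaa=8 GGmmAa=4 GGmmaa=4 GgMMAa=4 GgMMaa=4 GgMmAa=8 GgMmaa=8 GgmmAa=4 Ggmmaa=4
GgMMAa hits 4/64; gcd=4; 4÷4/64÷4 = 1/16

P(GgMMAa) = 1/16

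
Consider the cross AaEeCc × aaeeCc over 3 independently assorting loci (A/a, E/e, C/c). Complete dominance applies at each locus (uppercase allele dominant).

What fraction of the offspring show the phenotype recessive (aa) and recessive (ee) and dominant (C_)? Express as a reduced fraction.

AaEeCc gametes: AEC×1, AEc×1, AeC×1, Aec×1, aEC×1, aEc×1, aeC×1, aec×1
aaeeCc gametes: aeC×4, aec×4
AaEeCc×aaeeCc grid (8·8=64): AaEeCC=4 AaEeCc=8 AaEecc=4 AaeeCC=4 AaeeCc=8 Aaeecc=4 aaEeCC=4 aaEeCc=8 aaEecc=4 aaeeCC=4 aaeeCc=8 aaeecc=4
aa ee C_ hits 12/64; gcd=4; 12÷4/64÷4 = 3/16

P(aa ee C_) = 3/16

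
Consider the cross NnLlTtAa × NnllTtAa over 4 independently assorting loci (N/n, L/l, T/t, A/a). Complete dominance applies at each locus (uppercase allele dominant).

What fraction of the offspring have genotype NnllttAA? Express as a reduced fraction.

P(NnllttAA) = 1/64

NnLlTtAa gametes: NLTA×1, NLTa×1, NLtA×1, NLta×1, NlTA×1, NlTa×1, NltA×1, Nlta×1, nLTA×1, nLTa×1, nLtA×1, nLta×1, nlTA×1, nlTa×1, nltA×1, nlta×1
NnllTtAa gametes: NlTA×2, NlTa×2, NltA×2, Nlta×2, nlTA×2, nlTa×2, nltA×2, nlta×2
NnLlTtAa×NnllTtAa grid (16·16=256): NNLlTTAA=2 NNLlTTAa=4 NNLlTTaa=2 NNLlTtAA=4 NNLlTtAa=8 NNLlTtaa=4 NNLlttAA=2 NNLlttAa=4 NNLlttaa=2 NNllTTAA=2 NNllTTAa=4 NNllTTaa=2 NNllTtAA=4 NNllTtAa=8 NNllTtaa=4 NNllttAA=2 NNllttAa=4 NNllttaa=2 NnLlTTAA=4 NnLlTTAa=8 NnLlTTaa=4 NnLlTtAA=8 NnLlTtAa=16 NnLlTtaa=8 NnLlttAA=4 NnLlttAa=8 NnLlttaa=4 NnllTTAA=4 NnllTTAa=8 NnllTTaa=4 NnllTtAA=8 NnllTtAa=16 NnllTtaa=8 NnllttAA=4 NnllttAa=8 Nnllttaa=4 nnLlTTAA=2 nnLlTTAa=4 nnLlTTaa=2 nnLlTtAA=4 nnLlTtAa=8 nnLlTtaa=4 nnLlttAA=2 nnLlttAa=4 nnLlttaa=2 nnllTTAA=2 nnllTTAa=4 nnllTTaa=2 nnllTtAA=4 nnllTtAa=8 nnllTtaa=4 nnllttAA=2 nnllttAa=4 nnllttaa=2
NnllttAA hits 4/256; gcd=4; 4÷4/256÷4 = 1/64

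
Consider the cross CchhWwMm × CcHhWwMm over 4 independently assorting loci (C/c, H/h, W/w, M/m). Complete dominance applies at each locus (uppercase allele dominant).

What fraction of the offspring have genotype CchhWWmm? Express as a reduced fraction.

P(CchhWWmm) = 1/64

CchhWwMm gametes: ChWM×2, ChWm×2, ChwM×2, Chwm×2, chWM×2, chWm×2, chwM×2, chwm×2
CcHhWwMm gametes: CHWM×1, CHWm×1, CHwM×1, CHwm×1, ChWM×1, ChWm×1, ChwM×1, Chwm×1, cHWM×1, cHWm×1, cHwM×1, cHwm×1, chWM×1, chWm×1, chwM×1, chwm×1
CchhWwMm×CcHhWwMm grid (16·16=256): CCHhWWMM=2 CCHhWWMm=4 CCHhWWmm=2 CCHhWwMM=4 CCHhWwMm=8 CCHhWwmm=4 CCHhwwMM=2 CCHhwwMm=4 CCHhwwmm=2 CChhWWMM=2 CChhWWMm=4 CChhWWmm=2 CChhWwMM=4 CChhWwMm=8 CChhWwmm=4 CChhwwMM=2 CChhwwMm=4 CChhwwmm=2 CcHhWWMM=4 CcHhWWMm=8 CcHhWWmm=4 CcHhWwMM=8 CcHhWwMm=16 CcHhWwmm=8 CcHhwwMM=4 CcHhwwMm=8 CcHhwwmm=4 CchhWWMM=4 CchhWWMm=8 CchhWWmm=4 CchhWwMM=8 CchhWwMm=16 CchhWwmm=8 CchhwwMM=4 CchhwwMm=8 Cchhwwmm=4 ccHhWWMM=2 ccHhWWMm=4 ccHhWWmm=2 ccHhWwMM=4 ccHhWwMm=8 ccHhWwmm=4 ccHhwwMM=2 ccHhwwMm=4 ccHhwwmm=2 cchhWWMM=2 cchhWWMm=4 cchhWWmm=2 cchhWwMM=4 cchhWwMm=8 cchhWwmm=4 cchhwwMM=2 cchhwwMm=4 cchhwwmm=2
CchhWWmm hits 4/256; gcd=4; 4÷4/256÷4 = 1/64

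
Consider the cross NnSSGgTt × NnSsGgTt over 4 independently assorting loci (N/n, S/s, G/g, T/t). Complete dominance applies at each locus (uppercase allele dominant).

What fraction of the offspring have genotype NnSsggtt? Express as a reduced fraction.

P(NnSsggtt) = 1/64

NnSSGgTt gametes: NSGT×2, NSGt×2, NSgT×2, NSgt×2, nSGT×2, nSGt×2, nSgT×2, nSgt×2
NnSsGgTt gametes: NSGT×1, NSGt×1, NSgT×1, NSgt×1, NsGT×1, NsGt×1, NsgT×1, Nsgt×1, nSGT×1, nSGt×1, nSgT×1, nSgt×1, nsGT×1, nsGt×1, nsgT×1, nsgt×1
NnSSGgTt×NnSsGgTt grid (16·16=256): NNSSGGTT=2 NNSSGGTt=4 NNSSGGtt=2 NNSSGgTT=4 NNSSGgTt=8 NNSSGgtt=4 NNSSggTT=2 NNSSggTt=4 NNSSggtt=2 NNSsGGTT=2 NNSsGGTt=4 NNSsGGtt=2 NNSsGgTT=4 NNSsGgTt=8 NNSsGgtt=4 NNSsggTT=2 NNSsggTt=4 NNSsggtt=2 NnSSGGTT=4 NnSSGGTt=8 NnSSGGtt=4 NnSSGgTT=8 NnSSGgTt=16 NnSSGgtt=8 NnSSggTT=4 NnSSggTt=8 NnSSggtt=4 NnSsGGTT=4 NnSsGGTt=8 NnSsGGtt=4 NnSsGgTT=8 NnSsGgTt=16 NnSsGgtt=8 NnSsggTT=4 NnSsggTt=8 NnSsggtt=4 nnSSGGTT=2 nnSSGGTt=4 nnSSGGtt=2 nnSSGgTT=4 nnSSGgTt=8 nnSSGgtt=4 nnSSggTT=2 nnSSggTt=4 nnSSggtt=2 nnSsGGTT=2 nnSsGGTt=4 nnSsGGtt=2 nnSsGgTT=4 nnSsGgTt=8 nnSsGgtt=4 nnSsggTT=2 nnSsggTt=4 nnSsggtt=2
NnSsggtt hits 4/256; gcd=4; 4÷4/256÷4 = 1/64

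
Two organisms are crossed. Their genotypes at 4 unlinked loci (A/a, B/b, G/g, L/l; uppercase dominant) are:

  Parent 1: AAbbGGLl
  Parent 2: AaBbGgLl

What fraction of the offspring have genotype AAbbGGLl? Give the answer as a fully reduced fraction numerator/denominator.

P(AAbbGGLl) = 1/16

AAbbGGLl gametes: AbGL×8, AbGl×8
AaBbGgLl gametes: ABGL×1, ABGl×1, ABgL×1, ABgl×1, AbGL×1, AbGl×1, AbgL×1, Abgl×1, aBGL×1, aBGl×1, aBgL×1, aBgl×1, abGL×1, abGl×1, abgL×1, abgl×1
AAbbGGLl×AaBbGgLl grid (16·16=256): AABbGGLL=8 AABbGGLl=16 AABbGGll=8 AABbGgLL=8 AABbGgLl=16 AABbGgll=8 AAbbGGLL=8 AAbbGGLl=16 AAbbGGll=8 AAbbGgLL=8 AAbbGgLl=16 AAbbGgll=8 AaBbGGLL=8 AaBbGGLl=16 AaBbGGll=8 AaBbGgLL=8 AaBbGgLl=16 AaBbGgll=8 AabbGGLL=8 AabbGGLl=16 AabbGGll=8 AabbGgLL=8 AabbGgLl=16 AabbGgll=8
AAbbGGLl hits 16/256; gcd=16; 16÷16/256÷16 = 1/16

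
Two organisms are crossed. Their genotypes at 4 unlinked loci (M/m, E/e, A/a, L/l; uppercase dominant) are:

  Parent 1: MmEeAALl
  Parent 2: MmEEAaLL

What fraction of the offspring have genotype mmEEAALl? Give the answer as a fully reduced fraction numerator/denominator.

MmEeAALl gametes: MEAL×2, MEAl×2, MeAL×2, MeAl×2, mEAL×2, mEAl×2, meAL×2, meAl×2
MmEEAaLL gametes: MEAL×4, MEaL×4, mEAL×4, mEaL×4
MmEeAALl×MmEEAaLL grid (16·16=256): MMEEAALL=8 MMEEAALl=8 MMEEAaLL=8 MMEEAaLl=8 MMEeAALL=8 MMEeAALl=8 MMEeAaLL=8 MMEeAaLl=8 MmEEAALL=16 MmEEAALl=16 MmEEAaLL=16 MmEEAaLl=16 MmEeAALL=16 MmEeAALl=16 MmEeAaLL=16 MmEeAaLl=16 mmEEAALL=8 mmEEAALl=8 mmEEAaLL=8 mmEEAaLl=8 mmEeAALL=8 mmEeAALl=8 mmEeAaLL=8 mmEeAaLl=8
mmEEAALl hits 8/256; gcd=8; 8÷8/256÷8 = 1/32

P(mmEEAALl) = 1/32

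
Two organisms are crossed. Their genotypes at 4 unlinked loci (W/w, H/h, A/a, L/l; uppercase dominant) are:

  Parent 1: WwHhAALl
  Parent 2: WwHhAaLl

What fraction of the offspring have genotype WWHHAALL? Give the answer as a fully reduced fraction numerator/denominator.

P(WWHHAALL) = 1/128

WwHhAALl gametes: WHAL×2, WHAl×2, WhAL×2, WhAl×2, wHAL×2, wHAl×2, whAL×2, whAl×2
WwHhAaLl gametes: WHAL×1, WHAl×1, WHaL×1, WHal×1, WhAL×1, WhAl×1, WhaL×1, Whal×1, wHAL×1, wHAl×1, wHaL×1, wHal×1, whAL×1, whAl×1, whaL×1, whal×1
WwHhAALl×WwHhAaLl grid (16·16=256): WWHHAALL=2 WWHHAALl=4 WWHHAAll=2 WWHHAaLL=2 WWHHAaLl=4 WWHHAall=2 WWHhAALL=4 WWHhAALl=8 WWHhAAll=4 WWHhAaLL=4 WWHhAaLl=8 WWHhAall=4 WWhhAALL=2 WWhhAALl=4 WWhhAAll=2 WWhhAaLL=2 WWhhAaLl=4 WWhhAall=2 WwHHAALL=4 WwHHAALl=8 WwHHAAll=4 WwHHAaLL=4 WwHHAaLl=8 WwHHAall=4 WwHhAALL=8 WwHhAALl=16 WwHhAAll=8 WwHhAaLL=8 WwHhAaLl=16 WwHhAall=8 WwhhAALL=4 WwhhAALl=8 WwhhAAll=4 WwhhAaLL=4 WwhhAaLl=8 WwhhAall=4 wwHHAALL=2 wwHHAALl=4 wwHHAAll=2 wwHHAaLL=2 wwHHAaLl=4 wwHHAall=2 wwHhAALL=4 wwHhAALl=8 wwHhAAll=4 wwHhAaLL=4 wwHhAaLl=8 wwHhAall=4 wwhhAALL=2 wwhhAALl=4 wwhhAAll=2 wwhhAaLL=2 wwhhAaLl=4 wwhhAall=2
WWHHAALL hits 2/256; gcd=2; 2÷2/256÷2 = 1/128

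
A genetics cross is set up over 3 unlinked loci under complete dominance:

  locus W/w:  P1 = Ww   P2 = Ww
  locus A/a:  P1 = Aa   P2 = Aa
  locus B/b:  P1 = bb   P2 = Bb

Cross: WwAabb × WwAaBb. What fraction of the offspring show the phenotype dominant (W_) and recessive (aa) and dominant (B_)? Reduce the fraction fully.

WwAabb gametes: WAb×2, Wab×2, wAb×2, wab×2
WwAaBb gametes: WAB×1, WAb×1, WaB×1, Wab×1, wAB×1, wAb×1, waB×1, wab×1
WwAabb×WwAaBb grid (8·8=64): WWAABb=2 WWAAbb=2 WWAaBb=4 WWAabb=4 WWaaBb=2 WWaabb=2 WwAABb=4 WwAAbb=4 WwAaBb=8 WwAabb=8 WwaaBb=4 Wwaabb=4 wwAABb=2 wwAAbb=2 wwAaBb=4 wwAabb=4 wwaaBb=2 wwaabb=2
W_ aa B_ hits 6/64; gcd=2; 6÷2/64÷2 = 3/32

P(W_ aa B_) = 3/32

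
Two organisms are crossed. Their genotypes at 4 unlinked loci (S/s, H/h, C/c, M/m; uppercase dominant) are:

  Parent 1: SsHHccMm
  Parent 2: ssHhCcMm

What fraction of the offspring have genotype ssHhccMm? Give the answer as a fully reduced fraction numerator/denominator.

P(ssHhccMm) = 1/16

SsHHccMm gametes: SHcM×4, SHcm×4, sHcM×4, sHcm×4
ssHhCcMm gametes: sHCM×2, sHCm×2, sHcM×2, sHcm×2, shCM×2, shCm×2, shcM×2, shcm×2
SsHHccMm×ssHhCcMm grid (16·16=256): SsHHCcMM=8 SsHHCcMm=16 SsHHCcmm=8 SsHHccMM=8 SsHHccMm=16 SsHHccmm=8 SsHhCcMM=8 SsHhCcMm=16 SsHhCcmm=8 SsHhccMM=8 SsHhccMm=16 SsHhccmm=8 ssHHCcMM=8 ssHHCcMm=16 ssHHCcmm=8 ssHHccMM=8 ssHHccMm=16 ssHHccmm=8 ssHhCcMM=8 ssHhCcMm=16 ssHhCcmm=8 ssHhccMM=8 ssHhccMm=16 ssHhccmm=8
ssHhccMm hits 16/256; gcd=16; 16÷16/256÷16 = 1/16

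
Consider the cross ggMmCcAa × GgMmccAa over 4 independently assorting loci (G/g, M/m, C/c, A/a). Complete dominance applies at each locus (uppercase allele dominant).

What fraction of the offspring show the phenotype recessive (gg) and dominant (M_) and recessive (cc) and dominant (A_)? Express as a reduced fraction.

ggMmCcAa gametes: gMCA×2, gMCa×2, gMcA×2, gMca×2, gmCA×2, gmCa×2, gmcA×2, gmca×2
GgMmccAa gametes: GMcA×2, GMca×2, GmcA×2, Gmca×2, gMcA×2, gMca×2, gmcA×2, gmca×2
ggMmCcAa×GgMmccAa grid (16·16=256): GgMMCcAA=4 GgMMCcAa=8 GgMMCcaa=4 GgMMccAA=4 GgMMccAa=8 GgMMccaa=4 GgMmCcAA=8 GgMmCcAa=16 GgMmCcaa=8 GgMmccAA=8 GgMmccAa=16 GgMmccaa=8 GgmmCcAA=4 GgmmCcAa=8 GgmmCcaa=4 GgmmccAA=4 GgmmccAa=8 Ggmmccaa=4 ggMMCcAA=4 ggMMCcAa=8 ggMMCcaa=4 ggMMccAA=4 ggMMccAa=8 ggMMccaa=4 ggMmCcAA=8 ggMmCcAa=16 ggMmCcaa=8 ggMmccAA=8 ggMmccAa=16 ggMmccaa=8 ggmmCcAA=4 ggmmCcAa=8 ggmmCcaa=4 ggmmccAA=4 ggmmccAa=8 ggmmccaa=4
gg M_ cc A_ hits 36/256; gcd=4; 36÷4/256÷4 = 9/64

P(gg M_ cc A_) = 9/64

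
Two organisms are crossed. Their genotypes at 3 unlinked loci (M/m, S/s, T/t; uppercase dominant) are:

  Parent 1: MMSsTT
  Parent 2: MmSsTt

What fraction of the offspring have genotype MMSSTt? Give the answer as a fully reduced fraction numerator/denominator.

P(MMSSTt) = 1/16

MMSsTT gametes: MST×4, MsT×4
MmSsTt gametes: MST×1, MSt×1, MsT×1, Mst×1, mST×1, mSt×1, msT×1, mst×1
MMSsTT×MmSsTt grid (8·8=64): MMSSTT=4 MMSSTt=4 MMSsTT=8 MMSsTt=8 MMssTT=4 MMssTt=4 MmSSTT=4 MmSSTt=4 MmSsTT=8 MmSsTt=8 MmssTT=4 MmssTt=4
MMSSTt hits 4/64; gcd=4; 4÷4/64÷4 = 1/16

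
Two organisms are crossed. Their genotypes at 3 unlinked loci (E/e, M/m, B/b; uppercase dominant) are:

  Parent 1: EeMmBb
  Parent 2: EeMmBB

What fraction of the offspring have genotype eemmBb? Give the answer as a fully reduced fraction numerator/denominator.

EeMmBb gametes: EMB×1, EMb×1, EmB×1, Emb×1, eMB×1, eMb×1, emB×1, emb×1
EeMmBB gametes: EMB×2, EmB×2, eMB×2, emB×2
EeMmBb×EeMmBB grid (8·8=64): EEMMBB=2 EEMMBb=2 EEMmBB=4 EEMmBb=4 EEmmBB=2 EEmmBb=2 EeMMBB=4 EeMMBb=4 EeMmBB=8 EeMmBb=8 EemmBB=4 EemmBb=4 eeMMBB=2 eeMMBb=2 eeMmBB=4 eeMmBb=4 eemmBB=2 eemmBb=2
eemmBb hits 2/64; gcd=2; 2÷2/64÷2 = 1/32

P(eemmBb) = 1/32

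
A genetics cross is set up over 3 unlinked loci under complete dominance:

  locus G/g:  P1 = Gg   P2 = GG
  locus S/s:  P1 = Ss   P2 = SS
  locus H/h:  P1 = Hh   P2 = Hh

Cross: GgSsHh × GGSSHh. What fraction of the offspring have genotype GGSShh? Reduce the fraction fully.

GgSsHh gametes: GSH×1, GSh×1, GsH×1, Gsh×1, gSH×1, gSh×1, gsH×1, gsh×1
GGSSHh gametes: GSH×4, GSh×4
GgSsHh×GGSSHh grid (8·8=64): GGSSHH=4 GGSSHh=8 GGSShh=4 GGSsHH=4 GGSsHh=8 GGSshh=4 GgSSHH=4 GgSSHh=8 GgSShh=4 GgSsHH=4 GgSsHh=8 GgSshh=4
GGSShh hits 4/64; gcd=4; 4÷4/64÷4 = 1/16

P(GGSShh) = 1/16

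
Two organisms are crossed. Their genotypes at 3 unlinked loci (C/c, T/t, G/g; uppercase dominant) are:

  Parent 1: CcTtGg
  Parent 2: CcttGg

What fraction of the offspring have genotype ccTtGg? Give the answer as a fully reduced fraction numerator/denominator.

CcTtGg gametes: CTG×1, CTg×1, CtG×1, Ctg×1, cTG×1, cTg×1, ctG×1, ctg×1
CcttGg gametes: CtG×2, Ctg×2, ctG×2, ctg×2
CcTtGg×CcttGg grid (8·8=64): CCTtGG=2 CCTtGg=4 CCTtgg=2 CCttGG=2 CCttGg=4 CCttgg=2 CcTtGG=4 CcTtGg=8 CcTtgg=4 CcttGG=4 CcttGg=8 Ccttgg=4 ccTtGG=2 ccTtGg=4 ccTtgg=2 ccttGG=2 ccttGg=4 ccttgg=2
ccTtGg hits 4/64; gcd=4; 4÷4/64÷4 = 1/16

P(ccTtGg) = 1/16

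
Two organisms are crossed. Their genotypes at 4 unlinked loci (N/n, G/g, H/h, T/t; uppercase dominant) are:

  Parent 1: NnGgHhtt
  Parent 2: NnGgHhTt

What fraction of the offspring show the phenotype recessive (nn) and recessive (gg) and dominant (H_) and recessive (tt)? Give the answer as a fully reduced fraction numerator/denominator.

P(nn gg H_ tt) = 3/128

NnGgHhtt gametes: NGHt×2, NGht×2, NgHt×2, Nght×2, nGHt×2, nGht×2, ngHt×2, nght×2
NnGgHhTt gametes: NGHT×1, NGHt×1, NGhT×1, NGht×1, NgHT×1, NgHt×1, NghT×1, Nght×1, nGHT×1, nGHt×1, nGhT×1, nGht×1, ngHT×1, ngHt×1, nghT×1, nght×1
NnGgHhtt×NnGgHhTt grid (16·16=256): NNGGHHTt=2 NNGGHHtt=2 NNGGHhTt=4 NNGGHhtt=4 NNGGhhTt=2 NNGGhhtt=2 NNGgHHTt=4 NNGgHHtt=4 NNGgHhTt=8 NNGgHhtt=8 NNGghhTt=4 NNGghhtt=4 NNggHHTt=2 NNggHHtt=2 NNggHhTt=4 NNggHhtt=4 NNgghhTt=2 NNgghhtt=2 NnGGHHTt=4 NnGGHHtt=4 NnGGHhTt=8 NnGGHhtt=8 NnGGhhTt=4 NnGGhhtt=4 NnGgHHTt=8 NnGgHHtt=8 NnGgHhTt=16 NnGgHhtt=16 NnGghhTt=8 NnGghhtt=8 NnggHHTt=4 NnggHHtt=4 NnggHhTt=8 NnggHhtt=8 NngghhTt=4 Nngghhtt=4 nnGGHHTt=2 nnGGHHtt=2 nnGGHhTt=4 nnGGHhtt=4 nnGGhhTt=2 nnGGhhtt=2 nnGgHHTt=4 nnGgHHtt=4 nnGgHhTt=8 nnGgHhtt=8 nnGghhTt=4 nnGghhtt=4 nnggHHTt=2 nnggHHtt=2 nnggHhTt=4 nnggHhtt=4 nngghhTt=2 nngghhtt=2
nn gg H_ tt hits 6/256; gcd=2; 6÷2/256÷2 = 3/128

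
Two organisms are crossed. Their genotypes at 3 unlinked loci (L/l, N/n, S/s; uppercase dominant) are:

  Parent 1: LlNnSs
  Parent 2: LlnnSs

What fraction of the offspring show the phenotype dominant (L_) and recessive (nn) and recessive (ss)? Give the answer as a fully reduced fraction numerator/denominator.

LlNnSs gametes: LNS×1, LNs×1, LnS×1, Lns×1, lNS×1, lNs×1, lnS×1, lns×1
LlnnSs gametes: LnS×2, Lns×2, lnS×2, lns×2
LlNnSs×LlnnSs grid (8·8=64): LLNnSS=2 LLNnSs=4 LLNnss=2 LLnnSS=2 LLnnSs=4 LLnnss=2 LlNnSS=4 LlNnSs=8 LlNnss=4 LlnnSS=4 LlnnSs=8 Llnnss=4 llNnSS=2 llNnSs=4 llNnss=2 llnnSS=2 llnnSs=4 llnnss=2
L_ nn ss hits 6/64; gcd=2; 6÷2/64÷2 = 3/32

P(L_ nn ss) = 3/32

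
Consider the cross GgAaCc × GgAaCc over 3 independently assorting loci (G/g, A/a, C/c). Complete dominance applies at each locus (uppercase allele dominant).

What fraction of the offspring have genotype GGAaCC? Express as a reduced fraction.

P(GGAaCC) = 1/32

GgAaCc gametes: GAC×1, GAc×1, GaC×1, Gac×1, gAC×1, gAc×1, gaC×1, gac×1
GgAaCc gametes: GAC×1, GAc×1, GaC×1, Gac×1, gAC×1, gAc×1, gaC×1, gac×1
GgAaCc×GgAaCc grid (8·8=64): GGAACC=1 GGAACc=2 GGAAcc=1 GGAaCC=2 GGAaCc=4 GGAacc=2 GGaaCC=1 GGaaCc=2 GGaacc=1 GgAACC=2 GgAACc=4 GgAAcc=2 GgAaCC=4 GgAaCc=8 GgAacc=4 GgaaCC=2 GgaaCc=4 Ggaacc=2 ggAACC=1 ggAACc=2 ggAAcc=1 ggAaCC=2 ggAaCc=4 ggAacc=2 ggaaCC=1 ggaaCc=2 ggaacc=1
GGAaCC hits 2/64; gcd=2; 2÷2/64÷2 = 1/32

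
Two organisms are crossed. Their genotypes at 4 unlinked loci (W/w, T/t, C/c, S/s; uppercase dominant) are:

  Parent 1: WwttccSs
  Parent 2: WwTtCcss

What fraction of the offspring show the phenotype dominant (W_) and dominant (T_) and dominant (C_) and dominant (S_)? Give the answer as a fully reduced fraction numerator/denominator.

P(W_ T_ C_ S_) = 3/32

WwttccSs gametes: WtcS×4, Wtcs×4, wtcS×4, wtcs×4
WwTtCcss gametes: WTCs×2, WTcs×2, WtCs×2, Wtcs×2, wTCs×2, wTcs×2, wtCs×2, wtcs×2
WwttccSs×WwTtCcss grid (16·16=256): WWTtCcSs=8 WWTtCcss=8 WWTtccSs=8 WWTtccss=8 WWttCcSs=8 WWttCcss=8 WWttccSs=8 WWttccss=8 WwTtCcSs=16 WwTtCcss=16 WwTtccSs=16 WwTtccss=16 WwttCcSs=16 WwttCcss=16 WwttccSs=16 Wwttccss=16 wwTtCcSs=8 wwTtCcss=8 wwTtccSs=8 wwTtccss=8 wwttCcSs=8 wwttCcss=8 wwttccSs=8 wwttccss=8
W_ T_ C_ S_ hits 24/256; gcd=8; 24÷8/256÷8 = 3/32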